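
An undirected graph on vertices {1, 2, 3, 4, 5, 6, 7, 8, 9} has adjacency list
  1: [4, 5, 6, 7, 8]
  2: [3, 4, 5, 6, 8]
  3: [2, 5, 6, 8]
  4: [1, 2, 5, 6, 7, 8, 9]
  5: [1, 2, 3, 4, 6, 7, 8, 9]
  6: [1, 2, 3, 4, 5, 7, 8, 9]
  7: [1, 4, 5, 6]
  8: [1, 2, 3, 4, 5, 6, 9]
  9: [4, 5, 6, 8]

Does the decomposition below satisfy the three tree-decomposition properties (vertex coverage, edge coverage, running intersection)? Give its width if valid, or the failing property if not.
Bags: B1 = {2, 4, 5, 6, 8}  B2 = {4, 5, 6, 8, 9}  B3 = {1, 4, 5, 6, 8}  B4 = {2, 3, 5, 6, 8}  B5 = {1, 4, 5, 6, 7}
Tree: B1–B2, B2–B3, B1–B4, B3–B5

Vertex coverage: the bags together contain {1, 2, 3, 4, 5, 6, 7, 8, 9}, the full vertex set. Edge coverage: each edge of G has both endpoints in at least one bag. Running intersection: for every vertex, the bags containing it form a connected subtree. All three properties hold, so this is a valid tree decomposition of width max|bag| − 1 = 4, and hence tw(G) ≤ 4.

Yes; width 4.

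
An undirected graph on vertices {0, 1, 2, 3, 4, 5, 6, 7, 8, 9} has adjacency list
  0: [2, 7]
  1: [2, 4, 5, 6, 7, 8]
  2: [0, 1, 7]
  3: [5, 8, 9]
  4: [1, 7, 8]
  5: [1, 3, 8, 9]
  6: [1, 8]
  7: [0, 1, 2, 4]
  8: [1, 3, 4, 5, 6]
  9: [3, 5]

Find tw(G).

2

A width-2 tree decomposition is:
Bags: B1 = {1, 4, 8}  B2 = {1, 4, 7}  B3 = {1, 5, 8}  B4 = {3, 5, 8}  B5 = {1, 6, 8}  B6 = {1, 2, 7}  B7 = {3, 5, 9}  B8 = {0, 2, 7}
Tree: B1–B2, B1–B3, B3–B4, B3–B5, B2–B6, B4–B7, B6–B8
Every bag has size at most 3, so the width is 3 − 1 = 2 and tw(G) ≤ 2. Conversely, {0, 2, 7} is a clique of size 3, and the vertices of any clique must share a bag in every tree decomposition; so some bag has ≥ 3 vertices and tw(G) ≥ 2. Combining the bounds, tw(G) = 2.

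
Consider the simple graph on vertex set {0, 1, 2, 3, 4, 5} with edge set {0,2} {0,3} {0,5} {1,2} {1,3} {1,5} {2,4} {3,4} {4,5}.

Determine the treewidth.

A width-3 tree decomposition is:
Bags: B1 = {0, 1, 2, 4}  B2 = {0, 1, 4, 5}  B3 = {0, 1, 3, 4}
Tree: B1–B2, B2–B3
Each bag holds 4 vertices, so the decomposition has width 3, which upper-bounds the treewidth. For the lower bound: the 4 vertex sets {2,4}, {0,5}, {1}, {3} are disjoint, each induces a connected subgraph, and every pair is joined by at least one edge of G. Contracting each set to a single vertex therefore yields K_{4} as a minor, and since treewidth is minor-monotone, tw(G) ≥ tw(K_{4}) = 3. Therefore the treewidth is 3.

3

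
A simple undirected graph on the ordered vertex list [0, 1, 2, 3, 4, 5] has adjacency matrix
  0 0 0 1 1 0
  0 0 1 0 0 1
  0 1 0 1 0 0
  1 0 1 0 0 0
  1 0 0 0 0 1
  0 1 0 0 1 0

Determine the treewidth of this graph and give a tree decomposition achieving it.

Treewidth 2.
Bags: B1 = {0, 4, 5}  B2 = {0, 3, 5}  B3 = {2, 3, 5}  B4 = {1, 2, 5}
Tree: B1–B2, B2–B3, B3–B4

Every bag has size at most 3, so the width is 3 − 1 = 2 and tw(G) ≤ 2. For the lower bound, G contains the cycle 5–4–0–3–2–1–5, so G is not a forest; only forests have treewidth ≤ 1, hence tw(G) ≥ 2. Therefore the treewidth is 2.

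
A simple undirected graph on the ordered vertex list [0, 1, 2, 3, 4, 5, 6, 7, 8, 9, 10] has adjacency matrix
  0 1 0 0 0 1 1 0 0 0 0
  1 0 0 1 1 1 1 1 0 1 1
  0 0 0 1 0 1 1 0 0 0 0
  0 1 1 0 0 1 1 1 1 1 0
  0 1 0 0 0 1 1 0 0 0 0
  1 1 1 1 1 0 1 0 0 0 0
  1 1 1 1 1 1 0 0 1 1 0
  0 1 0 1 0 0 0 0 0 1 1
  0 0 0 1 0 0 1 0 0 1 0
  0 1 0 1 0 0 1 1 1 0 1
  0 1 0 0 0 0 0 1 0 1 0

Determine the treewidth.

A width-3 tree decomposition is:
Bags: B1 = {1, 3, 6, 9}  B2 = {1, 3, 7, 9}  B3 = {1, 3, 5, 6}  B4 = {1, 4, 5, 6}  B5 = {0, 1, 5, 6}  B6 = {2, 3, 5, 6}  B7 = {1, 7, 9, 10}  B8 = {3, 6, 8, 9}
Tree: B1–B2, B1–B3, B3–B4, B3–B5, B3–B6, B2–B7, B1–B8
Each bag holds 4 vertices, so the decomposition has width 3, which upper-bounds the treewidth. Conversely, {3, 6, 8, 9} is a clique of size 4, and the vertices of any clique must share a bag in every tree decomposition; so some bag has ≥ 4 vertices and tw(G) ≥ 3. Hence tw(G) = 3 exactly.

3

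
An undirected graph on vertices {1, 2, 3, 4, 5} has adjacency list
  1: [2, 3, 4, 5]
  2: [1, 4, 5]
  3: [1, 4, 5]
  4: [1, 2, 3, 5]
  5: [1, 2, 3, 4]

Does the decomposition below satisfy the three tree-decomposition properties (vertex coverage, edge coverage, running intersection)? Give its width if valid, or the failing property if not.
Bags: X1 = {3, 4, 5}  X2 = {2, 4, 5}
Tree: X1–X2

A tree decomposition must satisfy three properties: every vertex lies in some bag; for every edge, both endpoints lie together in some bag; and for every vertex, the bags containing it form a connected subtree. Here vertex 1 appears in no bag, so the decomposition is invalid.

No — vertex 1 appears in no bag.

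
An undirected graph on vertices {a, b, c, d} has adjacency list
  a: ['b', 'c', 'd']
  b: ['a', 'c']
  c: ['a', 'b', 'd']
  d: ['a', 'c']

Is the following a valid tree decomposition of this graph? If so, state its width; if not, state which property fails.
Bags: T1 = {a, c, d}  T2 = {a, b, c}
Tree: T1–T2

Vertex coverage: the bags together contain {a, b, c, d}, the full vertex set. Edge coverage: each edge of G has both endpoints in at least one bag. Running intersection: for every vertex, the bags containing it form a connected subtree. All three properties hold, so this is a valid tree decomposition of width max|bag| − 1 = 2, and hence tw(G) ≤ 2.

Yes; width 2.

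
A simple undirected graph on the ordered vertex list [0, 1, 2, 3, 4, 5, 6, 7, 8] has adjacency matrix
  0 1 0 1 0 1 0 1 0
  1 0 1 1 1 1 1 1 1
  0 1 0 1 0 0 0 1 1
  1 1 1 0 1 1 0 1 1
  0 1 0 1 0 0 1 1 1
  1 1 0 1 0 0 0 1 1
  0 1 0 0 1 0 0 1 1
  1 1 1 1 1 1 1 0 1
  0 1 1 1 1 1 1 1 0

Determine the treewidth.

4

A width-4 tree decomposition is:
Bags: B1 = {1, 3, 4, 7, 8}  B2 = {1, 2, 3, 7, 8}  B3 = {1, 4, 6, 7, 8}  B4 = {1, 3, 5, 7, 8}  B5 = {0, 1, 3, 5, 7}
Tree: B1–B2, B1–B3, B1–B4, B4–B5
Each bag holds 5 vertices, so the decomposition has width 4, which upper-bounds the treewidth. On the other hand G contains the 5-clique {0, 1, 3, 5, 7}. A clique must lie in a single bag of any decomposition, so no decomposition can have width below 4. Hence tw(G) = 4 exactly.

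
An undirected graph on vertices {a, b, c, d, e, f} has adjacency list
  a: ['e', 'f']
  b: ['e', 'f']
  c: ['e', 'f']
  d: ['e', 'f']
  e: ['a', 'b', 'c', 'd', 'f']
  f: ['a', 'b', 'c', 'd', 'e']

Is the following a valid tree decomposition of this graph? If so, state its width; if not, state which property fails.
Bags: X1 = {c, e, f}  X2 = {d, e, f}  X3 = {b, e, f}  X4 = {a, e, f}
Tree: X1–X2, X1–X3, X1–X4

Every vertex of G appears in some bag (union = {a, b, c, d, e, f}); every edge is covered by a bag; and for each vertex v the set of bags containing v is connected in the bag tree. The decomposition is therefore valid. The largest bag has 3 vertices, so the width is 2.

Yes; width 2.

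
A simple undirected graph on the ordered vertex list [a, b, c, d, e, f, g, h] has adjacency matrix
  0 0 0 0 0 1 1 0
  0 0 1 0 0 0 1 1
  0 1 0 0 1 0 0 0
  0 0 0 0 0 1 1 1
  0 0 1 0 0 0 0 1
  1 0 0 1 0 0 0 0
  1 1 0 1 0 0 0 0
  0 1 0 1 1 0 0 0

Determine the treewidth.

A width-2 tree decomposition is:
Bags: B1 = {c, e, h}  B2 = {b, c, h}  B3 = {b, d, h}  B4 = {b, d, g}  B5 = {d, f, g}  B6 = {a, f, g}
Tree: B1–B2, B2–B3, B3–B4, B4–B5, B5–B6
Each bag holds 3 vertices, so the decomposition has width 2, which upper-bounds the treewidth. Since e–c–b–h–e is a cycle in G, G is not acyclic. Forests are exactly the graphs of treewidth ≤ 1, so tw(G) ≥ 2. Therefore the treewidth is 2.

2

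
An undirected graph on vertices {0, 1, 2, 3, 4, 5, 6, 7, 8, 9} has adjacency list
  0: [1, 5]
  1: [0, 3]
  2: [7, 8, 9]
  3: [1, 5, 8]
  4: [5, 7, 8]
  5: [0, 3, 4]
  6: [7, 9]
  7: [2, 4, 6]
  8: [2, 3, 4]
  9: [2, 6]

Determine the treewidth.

A width-2 tree decomposition is:
Bags: B1 = {0, 1, 5}  B2 = {1, 3, 5}  B3 = {3, 4, 5}  B4 = {3, 4, 8}  B5 = {4, 7, 8}  B6 = {2, 7, 8}  B7 = {2, 6, 7}  B8 = {2, 6, 9}
Tree: B1–B2, B2–B3, B3–B4, B4–B5, B5–B6, B6–B7, B7–B8
Every bag has size at most 3, so the width is 3 − 1 = 2 and tw(G) ≤ 2. Since 0–1–3–5–0 is a cycle in G, G is not acyclic. Forests are exactly the graphs of treewidth ≤ 1, so tw(G) ≥ 2. The upper and lower bounds meet at 2, so that is the treewidth.

2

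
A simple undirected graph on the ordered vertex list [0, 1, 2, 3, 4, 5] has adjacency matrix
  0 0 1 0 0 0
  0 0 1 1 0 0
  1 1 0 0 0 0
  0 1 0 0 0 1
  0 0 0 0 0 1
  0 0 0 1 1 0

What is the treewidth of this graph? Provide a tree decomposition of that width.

Treewidth 1.
Bags: B1 = {4, 5}  B2 = {3, 5}  B3 = {1, 3}  B4 = {1, 2}  B5 = {0, 2}
Tree: B1–B2, B2–B3, B3–B4, B4–B5

Each bag holds 2 vertices, so the decomposition has width 1, which upper-bounds the treewidth. Since G has at least one edge (e.g. 4–5), it is not an edgeless graph, so tw(G) ≥ 1. Hence tw(G) = 1 exactly.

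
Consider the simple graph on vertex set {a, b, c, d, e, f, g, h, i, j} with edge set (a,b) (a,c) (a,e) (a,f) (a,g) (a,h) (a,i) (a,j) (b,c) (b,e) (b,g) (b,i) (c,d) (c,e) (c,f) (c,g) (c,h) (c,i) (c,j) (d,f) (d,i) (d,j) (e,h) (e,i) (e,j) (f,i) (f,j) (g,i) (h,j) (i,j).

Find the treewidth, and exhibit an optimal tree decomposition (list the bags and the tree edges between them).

The largest bag has 5 vertices, giving width 4; this decomposition certifies tw(G) ≤ 4. Conversely, {a, c, e, h, j} is a clique of size 5, and the vertices of any clique must share a bag in every tree decomposition; so some bag has ≥ 5 vertices and tw(G) ≥ 4. Combining the bounds, tw(G) = 4.

Treewidth 4.
One such decomposition:
Bags: B1 = {a, b, c, e, i}  B2 = {a, b, c, g, i}  B3 = {a, c, e, i, j}  B4 = {a, c, f, i, j}  B5 = {a, c, e, h, j}  B6 = {c, d, f, i, j}
Tree: B1–B2, B1–B3, B3–B4, B3–B5, B4–B6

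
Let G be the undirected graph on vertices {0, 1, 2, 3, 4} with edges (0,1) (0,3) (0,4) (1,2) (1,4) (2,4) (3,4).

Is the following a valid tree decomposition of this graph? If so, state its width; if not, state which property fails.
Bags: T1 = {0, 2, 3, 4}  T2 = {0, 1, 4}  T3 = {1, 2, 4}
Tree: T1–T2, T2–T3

No — bags containing vertex 2 are not connected in the tree.

A tree decomposition must satisfy three properties: every vertex lies in some bag; for every edge, both endpoints lie together in some bag; and for every vertex, the bags containing it form a connected subtree. Here bags containing vertex 2 are not connected in the tree, so the decomposition is invalid.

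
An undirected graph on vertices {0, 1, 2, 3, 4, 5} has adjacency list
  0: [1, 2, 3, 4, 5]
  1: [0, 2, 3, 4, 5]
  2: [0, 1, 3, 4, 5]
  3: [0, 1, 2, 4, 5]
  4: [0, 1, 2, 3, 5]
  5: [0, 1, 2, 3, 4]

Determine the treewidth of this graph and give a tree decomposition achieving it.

A single bag containing all 6 vertices is trivially a valid decomposition of width 5. On the other hand G contains the 6-clique {0, 1, 2, 3, 4, 5}. A clique must lie in a single bag of any decomposition, so no decomposition can have width below 5. Combining the bounds, tw(G) = 5.

Treewidth 5.
One optimal decomposition is:
Bags: B1 = {0, 1, 2, 3, 4, 5}
Tree: (single bag)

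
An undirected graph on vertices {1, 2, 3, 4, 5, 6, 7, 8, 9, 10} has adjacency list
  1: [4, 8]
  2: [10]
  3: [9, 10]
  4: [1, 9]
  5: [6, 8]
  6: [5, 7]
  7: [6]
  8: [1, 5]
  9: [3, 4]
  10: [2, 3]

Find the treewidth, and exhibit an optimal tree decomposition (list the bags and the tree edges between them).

Treewidth 1.
Bags: B1 = {2, 10}  B2 = {3, 10}  B3 = {3, 9}  B4 = {4, 9}  B5 = {1, 4}  B6 = {1, 8}  B7 = {5, 8}  B8 = {5, 6}  B9 = {6, 7}
Tree: B1–B2, B2–B3, B3–B4, B4–B5, B5–B6, B6–B7, B7–B8, B8–B9

Every bag has size at most 2, so the width is 2 − 1 = 1 and tw(G) ≤ 1. Any graph with an edge has treewidth ≥ 1, and G has the edge 2–10. Hence tw(G) = 1 exactly.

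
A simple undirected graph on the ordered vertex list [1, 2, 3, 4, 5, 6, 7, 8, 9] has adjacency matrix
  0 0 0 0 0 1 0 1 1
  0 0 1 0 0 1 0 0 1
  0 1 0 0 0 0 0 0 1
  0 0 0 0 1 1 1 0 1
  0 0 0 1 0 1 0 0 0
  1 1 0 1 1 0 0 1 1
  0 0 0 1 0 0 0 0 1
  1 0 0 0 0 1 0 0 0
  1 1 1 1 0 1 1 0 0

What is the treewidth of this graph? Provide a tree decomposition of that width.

Each bag holds 3 vertices, so the decomposition has width 2, which upper-bounds the treewidth. On the other hand G contains the 3-clique {2, 3, 9}. A clique must lie in a single bag of any decomposition, so no decomposition can have width below 2. Combining the bounds, tw(G) = 2.

Treewidth 2.
One such decomposition:
Bags: B1 = {2, 3, 9}  B2 = {2, 6, 9}  B3 = {1, 6, 9}  B4 = {1, 6, 8}  B5 = {4, 6, 9}  B6 = {4, 5, 6}  B7 = {4, 7, 9}
Tree: B1–B2, B2–B3, B3–B4, B2–B5, B5–B6, B5–B7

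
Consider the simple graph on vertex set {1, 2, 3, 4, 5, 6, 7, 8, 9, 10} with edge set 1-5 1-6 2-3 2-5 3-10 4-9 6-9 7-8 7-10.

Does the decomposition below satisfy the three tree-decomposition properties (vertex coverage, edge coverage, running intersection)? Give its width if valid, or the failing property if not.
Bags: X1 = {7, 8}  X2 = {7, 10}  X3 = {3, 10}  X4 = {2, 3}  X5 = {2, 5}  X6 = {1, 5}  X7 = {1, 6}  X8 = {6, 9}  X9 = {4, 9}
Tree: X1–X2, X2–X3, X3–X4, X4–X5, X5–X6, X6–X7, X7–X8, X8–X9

Yes; width 1.

Every vertex of G appears in some bag (union = {1, 2, 3, 4, 5, 6, 7, 8, 9, 10}); every edge is covered by a bag; and for each vertex v the set of bags containing v is connected in the bag tree. The decomposition is therefore valid. The largest bag has 2 vertices, so the width is 1.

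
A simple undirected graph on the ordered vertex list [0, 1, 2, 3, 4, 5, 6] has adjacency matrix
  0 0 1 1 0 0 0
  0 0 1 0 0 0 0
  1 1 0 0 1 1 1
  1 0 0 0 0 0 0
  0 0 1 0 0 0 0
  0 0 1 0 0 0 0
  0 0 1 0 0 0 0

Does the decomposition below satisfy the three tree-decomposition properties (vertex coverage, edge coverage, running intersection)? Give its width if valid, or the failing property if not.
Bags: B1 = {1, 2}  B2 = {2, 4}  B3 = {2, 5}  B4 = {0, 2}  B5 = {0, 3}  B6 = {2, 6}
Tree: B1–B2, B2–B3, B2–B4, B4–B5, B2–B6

Yes; width 1.

Checking the three conditions: (i) the bags cover all of {0, 1, 2, 3, 4, 5, 6}; (ii) for each edge, some bag contains both endpoints; (iii) the bags containing any fixed vertex form a subtree. All hold, so the decomposition is valid with width 2 − 1 = 1.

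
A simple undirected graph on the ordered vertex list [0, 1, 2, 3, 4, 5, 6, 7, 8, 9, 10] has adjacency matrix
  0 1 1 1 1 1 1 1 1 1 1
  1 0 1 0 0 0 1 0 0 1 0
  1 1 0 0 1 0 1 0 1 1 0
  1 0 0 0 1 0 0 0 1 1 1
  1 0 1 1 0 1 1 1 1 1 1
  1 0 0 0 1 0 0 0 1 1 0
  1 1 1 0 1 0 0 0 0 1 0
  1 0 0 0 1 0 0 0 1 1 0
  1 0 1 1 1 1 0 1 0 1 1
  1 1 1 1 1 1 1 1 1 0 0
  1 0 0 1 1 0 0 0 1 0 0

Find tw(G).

A width-4 tree decomposition is:
Bags: B1 = {0, 3, 4, 8, 9}  B2 = {0, 2, 4, 8, 9}  B3 = {0, 4, 7, 8, 9}  B4 = {0, 4, 5, 8, 9}  B5 = {0, 2, 4, 6, 9}  B6 = {0, 3, 4, 8, 10}  B7 = {0, 1, 2, 6, 9}
Tree: B1–B2, B2–B3, B3–B4, B2–B5, B1–B6, B5–B7
Every bag has size at most 5, so the width is 5 − 1 = 4 and tw(G) ≤ 4. Conversely, {0, 1, 2, 6, 9} is a clique of size 5, and the vertices of any clique must share a bag in every tree decomposition; so some bag has ≥ 5 vertices and tw(G) ≥ 4. Therefore the treewidth is 4.

4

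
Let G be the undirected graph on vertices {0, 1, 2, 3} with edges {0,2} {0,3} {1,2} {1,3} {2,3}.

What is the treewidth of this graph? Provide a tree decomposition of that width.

Treewidth 2.
Bags: B1 = {1, 2, 3}  B2 = {0, 2, 3}
Tree: B1–B2

Each bag holds 3 vertices, so the decomposition has width 2, which upper-bounds the treewidth. For the lower bound, the 3 vertices {0, 2, 3} are pairwise adjacent, and any tree decomposition puts a clique entirely inside one bag — forcing width ≥ 2. Hence tw(G) = 2 exactly.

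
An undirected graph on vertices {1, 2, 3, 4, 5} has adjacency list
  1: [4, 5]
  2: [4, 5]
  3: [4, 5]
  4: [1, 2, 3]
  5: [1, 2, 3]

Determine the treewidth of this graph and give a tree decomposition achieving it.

Each bag holds 3 vertices, so the decomposition has width 2, which upper-bounds the treewidth. The edges 4–1–5–2–4 form a cycle, so G is not a tree and its treewidth is at least 2. The upper and lower bounds meet at 2, so that is the treewidth.

Treewidth 2.
One optimal decomposition is:
Bags: B1 = {1, 4, 5}  B2 = {2, 4, 5}  B3 = {3, 4, 5}
Tree: B1–B2, B2–B3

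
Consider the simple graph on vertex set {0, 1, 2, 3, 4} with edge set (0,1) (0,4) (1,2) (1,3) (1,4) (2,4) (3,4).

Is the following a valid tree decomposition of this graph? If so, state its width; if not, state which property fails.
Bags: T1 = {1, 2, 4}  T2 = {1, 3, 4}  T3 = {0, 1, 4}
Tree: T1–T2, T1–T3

Yes; width 2.

Checking the three conditions: (i) the bags cover all of {0, 1, 2, 3, 4}; (ii) for each edge, some bag contains both endpoints; (iii) the bags containing any fixed vertex form a subtree. All hold, so the decomposition is valid with width 3 − 1 = 2.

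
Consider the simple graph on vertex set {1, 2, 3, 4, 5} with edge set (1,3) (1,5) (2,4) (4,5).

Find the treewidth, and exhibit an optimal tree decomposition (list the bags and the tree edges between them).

The largest bag has 2 vertices, giving width 1; this decomposition certifies tw(G) ≤ 1. G has an edge, so its treewidth is at least 1. Combining the bounds, tw(G) = 1.

Treewidth 1.
One optimal decomposition is:
Bags: B1 = {2, 4}  B2 = {4, 5}  B3 = {1, 5}  B4 = {1, 3}
Tree: B1–B2, B2–B3, B3–B4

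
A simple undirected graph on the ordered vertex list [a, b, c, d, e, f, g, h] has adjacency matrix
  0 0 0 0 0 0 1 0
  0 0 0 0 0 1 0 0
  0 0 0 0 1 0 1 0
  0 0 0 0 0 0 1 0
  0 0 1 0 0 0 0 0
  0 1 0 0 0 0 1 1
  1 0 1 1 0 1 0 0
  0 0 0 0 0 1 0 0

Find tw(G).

A width-1 tree decomposition is:
Bags: B1 = {a, g}  B2 = {f, g}  B3 = {d, g}  B4 = {b, f}  B5 = {c, g}  B6 = {f, h}  B7 = {c, e}
Tree: B1–B2, B2–B3, B2–B4, B3–B5, B4–B6, B5–B7
The largest bag has 2 vertices, giving width 1; this decomposition certifies tw(G) ≤ 1. G has an edge, so its treewidth is at least 1. Therefore the treewidth is 1.

1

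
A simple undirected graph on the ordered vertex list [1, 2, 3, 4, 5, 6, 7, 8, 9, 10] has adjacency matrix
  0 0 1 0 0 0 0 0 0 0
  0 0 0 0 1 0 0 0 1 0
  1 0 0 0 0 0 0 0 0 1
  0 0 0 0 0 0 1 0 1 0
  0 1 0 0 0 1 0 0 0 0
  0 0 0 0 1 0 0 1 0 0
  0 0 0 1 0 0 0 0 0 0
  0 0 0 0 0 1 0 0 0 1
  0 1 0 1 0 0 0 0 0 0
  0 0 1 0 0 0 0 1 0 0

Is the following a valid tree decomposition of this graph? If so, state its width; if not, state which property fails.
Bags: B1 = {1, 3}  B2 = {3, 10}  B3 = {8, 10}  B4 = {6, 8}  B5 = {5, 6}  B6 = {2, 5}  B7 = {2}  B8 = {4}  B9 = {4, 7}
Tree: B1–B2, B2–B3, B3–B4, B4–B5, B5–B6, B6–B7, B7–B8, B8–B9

No — vertex 9 appears in no bag.

A tree decomposition must satisfy three properties: every vertex lies in some bag; for every edge, both endpoints lie together in some bag; and for every vertex, the bags containing it form a connected subtree. Here vertex 9 appears in no bag, so the decomposition is invalid.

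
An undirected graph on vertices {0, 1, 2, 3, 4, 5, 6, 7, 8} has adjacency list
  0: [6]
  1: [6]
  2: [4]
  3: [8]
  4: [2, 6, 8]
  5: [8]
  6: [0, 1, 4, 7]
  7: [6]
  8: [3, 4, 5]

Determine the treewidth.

A width-1 tree decomposition is:
Bags: B1 = {4, 8}  B2 = {3, 8}  B3 = {4, 6}  B4 = {0, 6}  B5 = {1, 6}  B6 = {2, 4}  B7 = {5, 8}  B8 = {6, 7}
Tree: B1–B2, B1–B3, B3–B4, B3–B5, B3–B6, B2–B7, B5–B8
Each bag holds 2 vertices, so the decomposition has width 1, which upper-bounds the treewidth. Any graph with an edge has treewidth ≥ 1, and G has the edge 8–4. Therefore the treewidth is 1.

1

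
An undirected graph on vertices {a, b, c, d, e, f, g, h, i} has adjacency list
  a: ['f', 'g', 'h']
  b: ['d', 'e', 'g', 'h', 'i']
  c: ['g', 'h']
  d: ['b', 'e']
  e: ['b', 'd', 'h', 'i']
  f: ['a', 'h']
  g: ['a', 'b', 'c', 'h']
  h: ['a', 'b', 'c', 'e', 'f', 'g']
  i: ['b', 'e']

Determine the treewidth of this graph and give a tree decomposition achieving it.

Treewidth 2.
One such decomposition:
Bags: B1 = {b, g, h}  B2 = {b, e, h}  B3 = {c, g, h}  B4 = {b, e, i}  B5 = {b, d, e}  B6 = {a, g, h}  B7 = {a, f, h}
Tree: B1–B2, B1–B3, B2–B4, B2–B5, B1–B6, B6–B7

Every bag has size at most 3, so the width is 3 − 1 = 2 and tw(G) ≤ 2. For the lower bound, the 3 vertices {b, d, e} are pairwise adjacent, and any tree decomposition puts a clique entirely inside one bag — forcing width ≥ 2. The upper and lower bounds meet at 2, so that is the treewidth.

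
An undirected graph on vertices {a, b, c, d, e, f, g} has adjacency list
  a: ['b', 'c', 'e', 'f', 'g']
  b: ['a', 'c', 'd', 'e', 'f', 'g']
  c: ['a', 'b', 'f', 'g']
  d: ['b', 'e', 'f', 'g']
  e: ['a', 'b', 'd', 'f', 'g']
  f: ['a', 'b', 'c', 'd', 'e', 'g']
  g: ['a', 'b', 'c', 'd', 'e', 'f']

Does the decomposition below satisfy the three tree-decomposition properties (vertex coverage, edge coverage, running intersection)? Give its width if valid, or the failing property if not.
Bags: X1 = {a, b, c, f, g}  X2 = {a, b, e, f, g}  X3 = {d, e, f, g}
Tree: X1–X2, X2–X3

A tree decomposition must satisfy three properties: every vertex lies in some bag; for every edge, both endpoints lie together in some bag; and for every vertex, the bags containing it form a connected subtree. Here edge (b,d) lies in no bag, so the decomposition is invalid.

No — edge (b,d) lies in no bag.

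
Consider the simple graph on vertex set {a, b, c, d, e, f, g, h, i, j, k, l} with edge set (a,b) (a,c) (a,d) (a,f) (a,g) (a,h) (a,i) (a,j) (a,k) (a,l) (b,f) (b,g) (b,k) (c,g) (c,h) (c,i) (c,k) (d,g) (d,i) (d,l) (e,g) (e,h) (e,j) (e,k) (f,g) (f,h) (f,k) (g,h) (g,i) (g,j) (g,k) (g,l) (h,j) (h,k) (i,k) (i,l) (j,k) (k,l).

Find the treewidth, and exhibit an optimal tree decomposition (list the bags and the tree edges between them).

The largest bag has 5 vertices, giving width 4; this decomposition certifies tw(G) ≤ 4. Conversely, {a, d, g, i, l} is a clique of size 5, and the vertices of any clique must share a bag in every tree decomposition; so some bag has ≥ 5 vertices and tw(G) ≥ 4. Combining the bounds, tw(G) = 4.

Treewidth 4.
Bags: B1 = {a, c, g, h, k}  B2 = {a, c, g, i, k}  B3 = {a, g, h, j, k}  B4 = {a, f, g, h, k}  B5 = {a, b, f, g, k}  B6 = {a, g, i, k, l}  B7 = {a, d, g, i, l}  B8 = {e, g, h, j, k}
Tree: B1–B2, B1–B3, B3–B4, B4–B5, B2–B6, B6–B7, B3–B8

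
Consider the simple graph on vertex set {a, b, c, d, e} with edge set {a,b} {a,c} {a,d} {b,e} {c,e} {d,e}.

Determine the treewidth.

A width-2 tree decomposition is:
Bags: B1 = {a, c, e}  B2 = {a, b, e}  B3 = {a, d, e}
Tree: B1–B2, B2–B3
Every bag has size at most 3, so the width is 3 − 1 = 2 and tw(G) ≤ 2. Since e–c–a–b–e is a cycle in G, G is not acyclic. Forests are exactly the graphs of treewidth ≤ 1, so tw(G) ≥ 2. Therefore the treewidth is 2.

2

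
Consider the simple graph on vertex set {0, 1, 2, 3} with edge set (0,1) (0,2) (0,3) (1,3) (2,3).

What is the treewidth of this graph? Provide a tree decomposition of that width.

Treewidth 2.
One optimal decomposition is:
Bags: B1 = {0, 1, 3}  B2 = {0, 2, 3}
Tree: B1–B2

The largest bag has 3 vertices, giving width 2; this decomposition certifies tw(G) ≤ 2. Conversely, {0, 1, 3} is a clique of size 3, and the vertices of any clique must share a bag in every tree decomposition; so some bag has ≥ 3 vertices and tw(G) ≥ 2. The upper and lower bounds meet at 2, so that is the treewidth.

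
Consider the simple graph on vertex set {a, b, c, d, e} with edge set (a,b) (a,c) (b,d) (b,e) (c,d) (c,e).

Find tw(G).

2

A width-2 tree decomposition is:
Bags: B1 = {a, b, c}  B2 = {b, c, d}  B3 = {b, c, e}
Tree: B1–B2, B2–B3
Every bag has size at most 3, so the width is 3 − 1 = 2 and tw(G) ≤ 2. For the lower bound, G contains the cycle a–b–d–c–a, so G is not a forest; only forests have treewidth ≤ 1, hence tw(G) ≥ 2. Therefore the treewidth is 2.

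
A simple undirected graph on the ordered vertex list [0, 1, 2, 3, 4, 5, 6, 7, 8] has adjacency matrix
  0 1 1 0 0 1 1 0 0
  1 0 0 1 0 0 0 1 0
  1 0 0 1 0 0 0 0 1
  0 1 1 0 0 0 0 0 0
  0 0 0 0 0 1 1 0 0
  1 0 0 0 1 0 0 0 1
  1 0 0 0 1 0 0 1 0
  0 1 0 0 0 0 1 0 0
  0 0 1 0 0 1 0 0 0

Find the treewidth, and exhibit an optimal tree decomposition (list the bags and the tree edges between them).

Treewidth 3.
One optimal decomposition is:
Bags: B1 = {2, 4, 5, 8}  B2 = {0, 2, 4, 5}  B3 = {0, 2, 4, 6}  B4 = {0, 2, 3, 6}  B5 = {0, 1, 3, 6}  B6 = {1, 3, 6, 7}
Tree: B1–B2, B2–B3, B3–B4, B4–B5, B5–B6

Each bag holds 4 vertices, so the decomposition has width 3, which upper-bounds the treewidth. For the lower bound: the 4 vertex sets {4,5,8}, {2}, {0}, {1,3,6,7} are disjoint, each induces a connected subgraph, and every pair is joined by at least one edge of G. Contracting each set to a single vertex therefore yields K_{4} as a minor, and since treewidth is minor-monotone, tw(G) ≥ tw(K_{4}) = 3. Hence tw(G) = 3 exactly.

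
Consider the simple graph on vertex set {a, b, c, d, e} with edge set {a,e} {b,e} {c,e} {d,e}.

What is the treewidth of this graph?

1

A width-1 tree decomposition is:
Bags: B1 = {a, e}  B2 = {c, e}  B3 = {b, e}  B4 = {d, e}
Tree: B1–B2, B2–B3, B1–B4
The largest bag has 2 vertices, giving width 1; this decomposition certifies tw(G) ≤ 1. G has an edge, so its treewidth is at least 1. Therefore the treewidth is 1.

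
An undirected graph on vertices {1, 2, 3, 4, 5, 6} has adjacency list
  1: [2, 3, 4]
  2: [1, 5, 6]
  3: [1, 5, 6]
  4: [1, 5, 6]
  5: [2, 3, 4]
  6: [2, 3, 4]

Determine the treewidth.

A width-3 tree decomposition is:
Bags: B1 = {2, 3, 4, 6}  B2 = {1, 2, 3, 4}  B3 = {2, 3, 4, 5}
Tree: B1–B2, B2–B3
Each bag holds 4 vertices, so the decomposition has width 3, which upper-bounds the treewidth. For the lower bound: the 4 vertex sets {3,6}, {1,4}, {2}, {5} are disjoint, each induces a connected subgraph, and every pair is joined by at least one edge of G. Contracting each set to a single vertex therefore yields K_{4} as a minor, and since treewidth is minor-monotone, tw(G) ≥ tw(K_{4}) = 3. Hence tw(G) = 3 exactly.

3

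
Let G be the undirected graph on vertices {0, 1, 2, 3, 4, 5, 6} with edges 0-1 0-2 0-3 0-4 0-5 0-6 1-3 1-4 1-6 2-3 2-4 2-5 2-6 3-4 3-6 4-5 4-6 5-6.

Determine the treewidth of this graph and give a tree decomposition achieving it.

Every bag has size at most 5, so the width is 5 − 1 = 4 and tw(G) ≤ 4. For the lower bound, the 5 vertices {0, 1, 3, 4, 6} are pairwise adjacent, and any tree decomposition puts a clique entirely inside one bag — forcing width ≥ 4. Combining the bounds, tw(G) = 4.

Treewidth 4.
One optimal decomposition is:
Bags: B1 = {0, 2, 4, 5, 6}  B2 = {0, 2, 3, 4, 6}  B3 = {0, 1, 3, 4, 6}
Tree: B1–B2, B2–B3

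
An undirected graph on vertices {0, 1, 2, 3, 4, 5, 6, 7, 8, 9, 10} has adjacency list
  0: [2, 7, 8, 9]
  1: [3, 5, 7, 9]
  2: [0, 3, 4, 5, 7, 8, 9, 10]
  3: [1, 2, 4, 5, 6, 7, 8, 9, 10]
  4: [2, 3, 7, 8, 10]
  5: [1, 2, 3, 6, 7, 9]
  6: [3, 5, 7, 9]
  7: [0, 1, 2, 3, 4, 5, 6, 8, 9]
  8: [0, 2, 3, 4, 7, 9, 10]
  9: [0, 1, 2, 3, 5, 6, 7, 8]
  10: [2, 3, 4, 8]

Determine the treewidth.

A width-4 tree decomposition is:
Bags: B1 = {2, 3, 5, 7, 9}  B2 = {3, 5, 6, 7, 9}  B3 = {2, 3, 7, 8, 9}  B4 = {0, 2, 7, 8, 9}  B5 = {2, 3, 4, 7, 8}  B6 = {1, 3, 5, 7, 9}  B7 = {2, 3, 4, 8, 10}
Tree: B1–B2, B1–B3, B3–B4, B3–B5, B2–B6, B5–B7
Each bag holds 5 vertices, so the decomposition has width 4, which upper-bounds the treewidth. Conversely, {0, 2, 7, 8, 9} is a clique of size 5, and the vertices of any clique must share a bag in every tree decomposition; so some bag has ≥ 5 vertices and tw(G) ≥ 4. Therefore the treewidth is 4.

4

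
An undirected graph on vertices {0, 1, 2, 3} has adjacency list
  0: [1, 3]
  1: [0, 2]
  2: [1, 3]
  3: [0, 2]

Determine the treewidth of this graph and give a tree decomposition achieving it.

Treewidth 2.
One optimal decomposition is:
Bags: B1 = {1, 2, 3}  B2 = {0, 1, 3}
Tree: B1–B2

The largest bag has 3 vertices, giving width 2; this decomposition certifies tw(G) ≤ 2. The edges 1–2–3–0–1 form a cycle, so G is not a tree and its treewidth is at least 2. Therefore the treewidth is 2.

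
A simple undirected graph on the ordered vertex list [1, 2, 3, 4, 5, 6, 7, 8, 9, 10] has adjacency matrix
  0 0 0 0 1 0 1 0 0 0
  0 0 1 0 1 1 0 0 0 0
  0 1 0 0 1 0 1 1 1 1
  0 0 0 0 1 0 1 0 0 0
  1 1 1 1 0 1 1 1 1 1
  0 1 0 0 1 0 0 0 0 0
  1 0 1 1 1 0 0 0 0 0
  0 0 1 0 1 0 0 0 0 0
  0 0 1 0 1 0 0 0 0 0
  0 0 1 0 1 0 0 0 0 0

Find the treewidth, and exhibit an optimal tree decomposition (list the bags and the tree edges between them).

Each bag holds 3 vertices, so the decomposition has width 2, which upper-bounds the treewidth. Conversely, {1, 5, 7} is a clique of size 3, and the vertices of any clique must share a bag in every tree decomposition; so some bag has ≥ 3 vertices and tw(G) ≥ 2. Combining the bounds, tw(G) = 2.

Treewidth 2.
One such decomposition:
Bags: B1 = {3, 5, 7}  B2 = {1, 5, 7}  B3 = {3, 5, 8}  B4 = {2, 3, 5}  B5 = {2, 5, 6}  B6 = {4, 5, 7}  B7 = {3, 5, 9}  B8 = {3, 5, 10}
Tree: B1–B2, B1–B3, B1–B4, B4–B5, B1–B6, B3–B7, B7–B8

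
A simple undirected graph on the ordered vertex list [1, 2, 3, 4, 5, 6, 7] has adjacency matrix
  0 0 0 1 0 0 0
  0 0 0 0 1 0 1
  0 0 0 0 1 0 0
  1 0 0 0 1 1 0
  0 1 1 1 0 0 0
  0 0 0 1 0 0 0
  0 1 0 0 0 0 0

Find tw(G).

1

A width-1 tree decomposition is:
Bags: B1 = {2, 5}  B2 = {4, 5}  B3 = {3, 5}  B4 = {4, 6}  B5 = {2, 7}  B6 = {1, 4}
Tree: B1–B2, B1–B3, B2–B4, B1–B5, B2–B6
The largest bag has 2 vertices, giving width 1; this decomposition certifies tw(G) ≤ 1. Any graph with an edge has treewidth ≥ 1, and G has the edge 2–5. Combining the bounds, tw(G) = 1.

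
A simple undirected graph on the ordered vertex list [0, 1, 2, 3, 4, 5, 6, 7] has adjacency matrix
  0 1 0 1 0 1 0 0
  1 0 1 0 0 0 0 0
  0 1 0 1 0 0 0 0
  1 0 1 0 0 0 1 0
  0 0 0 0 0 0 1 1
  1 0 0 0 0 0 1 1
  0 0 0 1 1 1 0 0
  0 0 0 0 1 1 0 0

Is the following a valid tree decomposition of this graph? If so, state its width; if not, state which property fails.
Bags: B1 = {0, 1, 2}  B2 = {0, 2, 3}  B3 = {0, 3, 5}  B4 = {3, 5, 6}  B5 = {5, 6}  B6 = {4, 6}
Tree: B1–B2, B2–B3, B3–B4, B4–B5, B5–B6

A tree decomposition must satisfy three properties: every vertex lies in some bag; for every edge, both endpoints lie together in some bag; and for every vertex, the bags containing it form a connected subtree. Here vertex 7 appears in no bag, so the decomposition is invalid.

No — vertex 7 appears in no bag.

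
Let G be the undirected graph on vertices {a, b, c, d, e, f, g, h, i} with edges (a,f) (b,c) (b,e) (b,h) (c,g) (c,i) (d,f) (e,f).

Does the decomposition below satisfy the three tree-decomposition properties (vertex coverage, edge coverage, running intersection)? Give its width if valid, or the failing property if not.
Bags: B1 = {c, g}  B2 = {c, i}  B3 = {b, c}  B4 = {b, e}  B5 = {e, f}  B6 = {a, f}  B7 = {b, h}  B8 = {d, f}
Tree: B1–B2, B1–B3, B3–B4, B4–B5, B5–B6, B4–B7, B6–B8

Every vertex of G appears in some bag (union = {a, b, c, d, e, f, g, h, i}); every edge is covered by a bag; and for each vertex v the set of bags containing v is connected in the bag tree. The decomposition is therefore valid. The largest bag has 2 vertices, so the width is 1.

Yes; width 1.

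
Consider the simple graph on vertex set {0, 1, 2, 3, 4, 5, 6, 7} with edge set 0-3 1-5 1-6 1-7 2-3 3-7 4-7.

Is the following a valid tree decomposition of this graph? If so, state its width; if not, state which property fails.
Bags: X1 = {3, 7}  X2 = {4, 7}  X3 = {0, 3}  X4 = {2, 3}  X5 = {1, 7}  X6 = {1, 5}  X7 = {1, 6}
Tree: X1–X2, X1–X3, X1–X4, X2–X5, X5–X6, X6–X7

Yes; width 1.

Every vertex of G appears in some bag (union = {0, 1, 2, 3, 4, 5, 6, 7}); every edge is covered by a bag; and for each vertex v the set of bags containing v is connected in the bag tree. The decomposition is therefore valid. The largest bag has 2 vertices, so the width is 1.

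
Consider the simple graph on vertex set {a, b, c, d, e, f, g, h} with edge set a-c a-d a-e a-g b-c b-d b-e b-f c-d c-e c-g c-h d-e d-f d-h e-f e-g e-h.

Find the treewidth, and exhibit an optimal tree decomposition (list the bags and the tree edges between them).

Treewidth 3.
One such decomposition:
Bags: B1 = {b, c, d, e}  B2 = {a, c, d, e}  B3 = {c, d, e, h}  B4 = {a, c, e, g}  B5 = {b, d, e, f}
Tree: B1–B2, B1–B3, B2–B4, B1–B5

Each bag holds 4 vertices, so the decomposition has width 3, which upper-bounds the treewidth. For the lower bound, the 4 vertices {c, d, e, h} are pairwise adjacent, and any tree decomposition puts a clique entirely inside one bag — forcing width ≥ 3. Therefore the treewidth is 3.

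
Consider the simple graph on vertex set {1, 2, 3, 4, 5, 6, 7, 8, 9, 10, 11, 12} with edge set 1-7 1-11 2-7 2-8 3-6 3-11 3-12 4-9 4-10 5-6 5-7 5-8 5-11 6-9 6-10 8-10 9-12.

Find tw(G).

A width-3 tree decomposition is:
Bags: B1 = {1, 2, 7, 11}  B2 = {2, 5, 7, 11}  B3 = {2, 5, 8, 11}  B4 = {3, 5, 8, 11}  B5 = {3, 5, 6, 8}  B6 = {3, 6, 8, 10}  B7 = {3, 6, 10, 12}  B8 = {6, 9, 10, 12}  B9 = {4, 9, 10, 12}
Tree: B1–B2, B2–B3, B3–B4, B4–B5, B5–B6, B6–B7, B7–B8, B8–B9
The largest bag has 4 vertices, giving width 3; this decomposition certifies tw(G) ≤ 3. For the lower bound: the 4 vertex sets {1,2,7}, {11}, {5}, {3,6,8,10} are disjoint, each induces a connected subgraph, and every pair is joined by at least one edge of G. Contracting each set to a single vertex therefore yields K_{4} as a minor, and since treewidth is minor-monotone, tw(G) ≥ tw(K_{4}) = 3. Therefore the treewidth is 3.

3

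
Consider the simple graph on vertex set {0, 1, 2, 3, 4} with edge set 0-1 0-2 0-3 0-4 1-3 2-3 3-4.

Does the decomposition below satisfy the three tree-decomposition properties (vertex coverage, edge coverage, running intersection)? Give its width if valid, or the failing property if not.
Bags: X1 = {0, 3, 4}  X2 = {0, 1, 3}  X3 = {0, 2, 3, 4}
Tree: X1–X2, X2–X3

A tree decomposition must satisfy three properties: every vertex lies in some bag; for every edge, both endpoints lie together in some bag; and for every vertex, the bags containing it form a connected subtree. Here bags containing vertex 4 are not connected in the tree, so the decomposition is invalid.

No — bags containing vertex 4 are not connected in the tree.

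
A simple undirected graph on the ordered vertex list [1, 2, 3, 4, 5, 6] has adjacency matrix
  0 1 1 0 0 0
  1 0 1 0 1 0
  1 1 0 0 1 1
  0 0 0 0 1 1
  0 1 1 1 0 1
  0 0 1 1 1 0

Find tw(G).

2

A width-2 tree decomposition is:
Bags: B1 = {3, 5, 6}  B2 = {2, 3, 5}  B3 = {4, 5, 6}  B4 = {1, 2, 3}
Tree: B1–B2, B1–B3, B2–B4
Each bag holds 3 vertices, so the decomposition has width 2, which upper-bounds the treewidth. For the lower bound, the 3 vertices {1, 2, 3} are pairwise adjacent, and any tree decomposition puts a clique entirely inside one bag — forcing width ≥ 2. Combining the bounds, tw(G) = 2.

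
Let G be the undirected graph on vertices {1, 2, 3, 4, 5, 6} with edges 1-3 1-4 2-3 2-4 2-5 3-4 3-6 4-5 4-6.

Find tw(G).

A width-2 tree decomposition is:
Bags: B1 = {2, 4, 5}  B2 = {2, 3, 4}  B3 = {1, 3, 4}  B4 = {3, 4, 6}
Tree: B1–B2, B2–B3, B2–B4
Each bag holds 3 vertices, so the decomposition has width 2, which upper-bounds the treewidth. On the other hand G contains the 3-clique {1, 3, 4}. A clique must lie in a single bag of any decomposition, so no decomposition can have width below 2. Combining the bounds, tw(G) = 2.

2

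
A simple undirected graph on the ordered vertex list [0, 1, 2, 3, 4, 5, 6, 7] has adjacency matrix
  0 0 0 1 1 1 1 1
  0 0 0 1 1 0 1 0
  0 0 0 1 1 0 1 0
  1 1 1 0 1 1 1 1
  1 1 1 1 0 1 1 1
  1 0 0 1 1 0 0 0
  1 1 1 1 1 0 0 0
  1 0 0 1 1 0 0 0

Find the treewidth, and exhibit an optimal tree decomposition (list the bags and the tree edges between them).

Treewidth 3.
Bags: B1 = {0, 3, 4, 5}  B2 = {0, 3, 4, 7}  B3 = {0, 3, 4, 6}  B4 = {1, 3, 4, 6}  B5 = {2, 3, 4, 6}
Tree: B1–B2, B2–B3, B3–B4, B4–B5

Every bag has size at most 4, so the width is 4 − 1 = 3 and tw(G) ≤ 3. On the other hand G contains the 4-clique {0, 3, 4, 5}. A clique must lie in a single bag of any decomposition, so no decomposition can have width below 3. The upper and lower bounds meet at 3, so that is the treewidth.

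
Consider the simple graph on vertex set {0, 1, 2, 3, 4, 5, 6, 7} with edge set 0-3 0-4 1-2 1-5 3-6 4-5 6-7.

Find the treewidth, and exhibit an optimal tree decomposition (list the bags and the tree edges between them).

The largest bag has 2 vertices, giving width 1; this decomposition certifies tw(G) ≤ 1. Since G has at least one edge (e.g. 2–1), it is not an edgeless graph, so tw(G) ≥ 1. Therefore the treewidth is 1.

Treewidth 1.
Bags: B1 = {1, 2}  B2 = {1, 5}  B3 = {4, 5}  B4 = {0, 4}  B5 = {0, 3}  B6 = {3, 6}  B7 = {6, 7}
Tree: B1–B2, B2–B3, B3–B4, B4–B5, B5–B6, B6–B7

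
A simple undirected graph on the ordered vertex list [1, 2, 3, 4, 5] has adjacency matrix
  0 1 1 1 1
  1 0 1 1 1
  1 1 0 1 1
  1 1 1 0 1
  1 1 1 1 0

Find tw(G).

4

A width-4 tree decomposition is:
Bags: B1 = {1, 2, 3, 4, 5}
Tree: (single bag)
With just one bag of size 5, the width is 5 − 1 = 4, so tw(G) ≤ 4. For the lower bound, the 5 vertices {1, 2, 3, 4, 5} are pairwise adjacent, and any tree decomposition puts a clique entirely inside one bag — forcing width ≥ 4. Combining the bounds, tw(G) = 4.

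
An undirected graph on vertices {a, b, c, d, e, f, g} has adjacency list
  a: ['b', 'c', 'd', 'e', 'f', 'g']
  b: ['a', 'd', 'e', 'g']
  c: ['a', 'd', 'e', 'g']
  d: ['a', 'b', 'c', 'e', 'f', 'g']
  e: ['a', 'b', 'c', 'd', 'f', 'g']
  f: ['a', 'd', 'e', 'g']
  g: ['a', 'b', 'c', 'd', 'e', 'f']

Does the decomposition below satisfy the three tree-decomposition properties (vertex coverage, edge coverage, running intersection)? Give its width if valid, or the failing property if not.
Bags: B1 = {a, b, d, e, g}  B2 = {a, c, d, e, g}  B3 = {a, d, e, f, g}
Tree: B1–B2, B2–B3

Every vertex of G appears in some bag (union = {a, b, c, d, e, f, g}); every edge is covered by a bag; and for each vertex v the set of bags containing v is connected in the bag tree. The decomposition is therefore valid. The largest bag has 5 vertices, so the width is 4.

Yes; width 4.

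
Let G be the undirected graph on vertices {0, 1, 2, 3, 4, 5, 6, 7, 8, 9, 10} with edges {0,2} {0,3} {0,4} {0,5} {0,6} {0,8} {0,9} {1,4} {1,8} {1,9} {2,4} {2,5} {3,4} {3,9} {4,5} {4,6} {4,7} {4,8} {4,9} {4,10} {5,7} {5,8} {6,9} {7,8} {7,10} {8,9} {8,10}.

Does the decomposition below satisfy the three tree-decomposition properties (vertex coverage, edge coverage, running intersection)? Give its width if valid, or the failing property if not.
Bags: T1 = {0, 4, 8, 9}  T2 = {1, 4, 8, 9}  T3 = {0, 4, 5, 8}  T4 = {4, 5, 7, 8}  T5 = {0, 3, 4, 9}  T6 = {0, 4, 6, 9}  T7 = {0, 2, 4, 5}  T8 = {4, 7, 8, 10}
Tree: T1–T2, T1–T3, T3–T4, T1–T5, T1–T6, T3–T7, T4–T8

Yes; width 3.

Every vertex of G appears in some bag (union = {0, 1, 2, 3, 4, 5, 6, 7, 8, 9, 10}); every edge is covered by a bag; and for each vertex v the set of bags containing v is connected in the bag tree. The decomposition is therefore valid. The largest bag has 4 vertices, so the width is 3.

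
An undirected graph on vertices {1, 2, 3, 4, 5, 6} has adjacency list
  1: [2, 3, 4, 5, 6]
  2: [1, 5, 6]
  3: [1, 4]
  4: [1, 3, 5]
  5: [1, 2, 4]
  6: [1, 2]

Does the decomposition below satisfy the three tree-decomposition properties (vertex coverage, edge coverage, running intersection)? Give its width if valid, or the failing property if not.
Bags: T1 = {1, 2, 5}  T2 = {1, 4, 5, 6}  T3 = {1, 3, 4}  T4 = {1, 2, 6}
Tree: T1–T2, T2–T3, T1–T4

No — bags containing vertex 6 are not connected in the tree.

A tree decomposition must satisfy three properties: every vertex lies in some bag; for every edge, both endpoints lie together in some bag; and for every vertex, the bags containing it form a connected subtree. Here bags containing vertex 6 are not connected in the tree, so the decomposition is invalid.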